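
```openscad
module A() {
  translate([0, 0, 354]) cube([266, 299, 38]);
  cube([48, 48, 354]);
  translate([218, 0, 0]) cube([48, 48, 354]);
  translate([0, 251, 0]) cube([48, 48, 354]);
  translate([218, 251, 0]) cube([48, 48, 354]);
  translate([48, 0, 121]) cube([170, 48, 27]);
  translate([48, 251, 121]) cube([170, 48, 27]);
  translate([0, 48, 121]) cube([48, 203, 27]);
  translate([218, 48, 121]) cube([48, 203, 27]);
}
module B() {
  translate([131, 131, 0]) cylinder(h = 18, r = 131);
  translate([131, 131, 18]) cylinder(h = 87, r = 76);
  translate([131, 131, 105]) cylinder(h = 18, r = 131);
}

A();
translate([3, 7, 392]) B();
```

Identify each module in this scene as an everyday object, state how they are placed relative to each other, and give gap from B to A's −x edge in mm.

The spool's min-x is at 3; the stool's min-x is 0; gap = 3 mm.

A is a stool. B is a spool. The spool is on top of the stool. The gap from the spool to the stool's −x edge is 3 mm.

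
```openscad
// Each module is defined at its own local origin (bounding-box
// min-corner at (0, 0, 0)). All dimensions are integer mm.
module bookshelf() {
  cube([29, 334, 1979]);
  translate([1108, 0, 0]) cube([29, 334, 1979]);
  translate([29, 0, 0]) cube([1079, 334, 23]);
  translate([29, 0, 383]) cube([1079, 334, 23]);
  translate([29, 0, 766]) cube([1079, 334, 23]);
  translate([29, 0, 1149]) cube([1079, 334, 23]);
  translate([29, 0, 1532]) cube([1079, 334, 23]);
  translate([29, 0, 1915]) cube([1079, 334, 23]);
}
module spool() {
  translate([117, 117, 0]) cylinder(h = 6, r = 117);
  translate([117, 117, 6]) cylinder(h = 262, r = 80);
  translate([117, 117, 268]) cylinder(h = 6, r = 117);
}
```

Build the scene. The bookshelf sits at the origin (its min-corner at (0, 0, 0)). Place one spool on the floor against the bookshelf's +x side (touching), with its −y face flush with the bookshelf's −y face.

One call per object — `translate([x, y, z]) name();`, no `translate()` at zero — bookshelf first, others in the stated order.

bookshelf();
translate([1137, 0, 0]) spool();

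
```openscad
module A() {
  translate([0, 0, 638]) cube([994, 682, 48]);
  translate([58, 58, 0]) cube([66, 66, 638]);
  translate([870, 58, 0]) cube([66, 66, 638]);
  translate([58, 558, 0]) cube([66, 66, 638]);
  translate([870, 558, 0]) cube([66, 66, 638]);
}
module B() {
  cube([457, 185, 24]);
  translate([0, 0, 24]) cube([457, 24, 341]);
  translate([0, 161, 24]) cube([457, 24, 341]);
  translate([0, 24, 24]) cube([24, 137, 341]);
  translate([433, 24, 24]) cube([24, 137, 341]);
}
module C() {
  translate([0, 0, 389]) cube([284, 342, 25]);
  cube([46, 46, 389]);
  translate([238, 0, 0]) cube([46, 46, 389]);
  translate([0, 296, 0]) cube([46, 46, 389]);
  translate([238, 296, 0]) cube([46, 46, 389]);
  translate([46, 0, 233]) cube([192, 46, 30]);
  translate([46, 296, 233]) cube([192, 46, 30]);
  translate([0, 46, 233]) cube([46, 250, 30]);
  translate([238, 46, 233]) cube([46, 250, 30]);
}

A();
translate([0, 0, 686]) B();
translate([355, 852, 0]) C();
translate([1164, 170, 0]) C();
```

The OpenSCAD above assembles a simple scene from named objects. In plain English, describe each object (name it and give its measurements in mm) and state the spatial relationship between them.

A is a table: top 994 mm (x) × 682 mm (y), 48 mm thick, upper face at z = 686 mm, on four 66×66 mm square legs, each inset 58 mm from the nearest pair of top edges, running from z = 0 to the bottom of the top.

B is an open-topped rectangular box: outside dimensions 457×185×365 mm, with a uniform wall and base thickness of 24 mm. The base is a full 457×185 slab on the floor; four walls sit on top of the base. The front and back walls (the −y and +y sides) span the full width; the two side walls fit between them.

C is a four-legged stool. The seat is a 284×342×25 mm slab whose top surface is at z = 414 mm; four square legs, each 46×46 mm in cross-section, run from the floor (z = 0) to the underside of the seat, each flush with a corner of the seat. Four stretchers, 46 mm wide and 30 mm tall, connect adjacent legs with their undersides at z = 233 mm, each running between the inner faces of the legs it joins and aligned with the legs' outer faces on the other axis.

The open box is on top of the table. Two stools sit around the table at the +y, +x sides.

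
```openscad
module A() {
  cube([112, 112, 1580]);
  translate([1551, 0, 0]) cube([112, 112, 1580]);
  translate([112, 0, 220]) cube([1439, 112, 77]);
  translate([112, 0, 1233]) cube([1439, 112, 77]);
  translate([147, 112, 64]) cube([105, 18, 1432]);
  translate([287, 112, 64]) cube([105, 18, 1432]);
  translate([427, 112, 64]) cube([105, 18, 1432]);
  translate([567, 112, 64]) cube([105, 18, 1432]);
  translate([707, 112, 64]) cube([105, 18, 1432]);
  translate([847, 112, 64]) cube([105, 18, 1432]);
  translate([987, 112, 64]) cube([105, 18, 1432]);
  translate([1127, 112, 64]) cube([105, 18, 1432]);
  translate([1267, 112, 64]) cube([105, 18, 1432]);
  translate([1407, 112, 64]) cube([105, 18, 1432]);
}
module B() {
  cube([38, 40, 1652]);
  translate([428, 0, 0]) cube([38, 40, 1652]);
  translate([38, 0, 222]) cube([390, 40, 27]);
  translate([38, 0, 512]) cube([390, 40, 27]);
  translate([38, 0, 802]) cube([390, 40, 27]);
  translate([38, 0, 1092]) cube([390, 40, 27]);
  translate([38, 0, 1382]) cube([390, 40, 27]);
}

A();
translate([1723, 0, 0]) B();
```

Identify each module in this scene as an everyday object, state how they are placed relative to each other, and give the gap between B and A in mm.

The ladder's nearest face is 60 mm from the fence section's +x face.

A is a fence section. B is a ladder. The ladder is on the floor beside the fence section on its +x side. The gap between the ladder and the fence section is 60 mm.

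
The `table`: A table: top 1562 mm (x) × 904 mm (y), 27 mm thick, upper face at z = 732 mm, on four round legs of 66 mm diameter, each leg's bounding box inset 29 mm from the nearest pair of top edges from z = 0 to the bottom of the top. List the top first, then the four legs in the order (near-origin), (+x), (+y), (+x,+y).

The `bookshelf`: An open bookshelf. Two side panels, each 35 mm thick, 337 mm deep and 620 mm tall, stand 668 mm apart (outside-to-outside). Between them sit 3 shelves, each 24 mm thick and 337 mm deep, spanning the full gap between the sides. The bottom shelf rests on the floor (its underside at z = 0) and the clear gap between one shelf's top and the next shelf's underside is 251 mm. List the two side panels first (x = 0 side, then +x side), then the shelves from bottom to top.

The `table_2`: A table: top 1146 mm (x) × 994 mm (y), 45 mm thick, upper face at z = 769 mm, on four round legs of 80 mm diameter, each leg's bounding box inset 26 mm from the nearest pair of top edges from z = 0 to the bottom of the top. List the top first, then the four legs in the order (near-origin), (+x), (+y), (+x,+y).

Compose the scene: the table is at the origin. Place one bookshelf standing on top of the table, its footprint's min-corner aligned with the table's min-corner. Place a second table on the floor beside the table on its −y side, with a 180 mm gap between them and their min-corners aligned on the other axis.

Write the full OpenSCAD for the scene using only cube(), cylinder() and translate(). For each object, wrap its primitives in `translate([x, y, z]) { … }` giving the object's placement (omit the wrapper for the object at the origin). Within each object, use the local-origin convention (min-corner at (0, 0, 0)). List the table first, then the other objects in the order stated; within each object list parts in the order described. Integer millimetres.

translate([0, 0, 705]) cube([1562, 904, 27]);
translate([62, 62, 0]) cylinder(h = 705, r = 33);
translate([1500, 62, 0]) cylinder(h = 705, r = 33);
translate([62, 842, 0]) cylinder(h = 705, r = 33);
translate([1500, 842, 0]) cylinder(h = 705, r = 33);
translate([0, 0, 732]) {
  cube([35, 337, 620]);
  translate([633, 0, 0]) cube([35, 337, 620]);
  translate([35, 0, 0]) cube([598, 337, 24]);
  translate([35, 0, 275]) cube([598, 337, 24]);
  translate([35, 0, 550]) cube([598, 337, 24]);
}
translate([0, -1174, 0]) {
  translate([0, 0, 724]) cube([1146, 994, 45]);
  translate([66, 66, 0]) cylinder(h = 724, r = 40);
  translate([1080, 66, 0]) cylinder(h = 724, r = 40);
  translate([66, 928, 0]) cylinder(h = 724, r = 40);
  translate([1080, 928, 0]) cylinder(h = 724, r = 40);
}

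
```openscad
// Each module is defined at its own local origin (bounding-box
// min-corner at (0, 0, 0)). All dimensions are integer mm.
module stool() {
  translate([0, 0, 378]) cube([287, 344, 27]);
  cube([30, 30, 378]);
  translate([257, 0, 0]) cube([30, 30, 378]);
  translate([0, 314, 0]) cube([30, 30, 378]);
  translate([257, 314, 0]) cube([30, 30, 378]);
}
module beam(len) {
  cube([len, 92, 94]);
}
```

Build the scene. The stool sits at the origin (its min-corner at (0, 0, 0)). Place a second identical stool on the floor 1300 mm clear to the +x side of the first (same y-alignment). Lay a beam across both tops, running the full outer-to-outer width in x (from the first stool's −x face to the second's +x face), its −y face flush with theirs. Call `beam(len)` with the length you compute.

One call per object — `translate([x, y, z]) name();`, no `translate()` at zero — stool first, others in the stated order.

stool();
translate([1587, 0, 0]) stool();
translate([0, 0, 405]) beam(1874);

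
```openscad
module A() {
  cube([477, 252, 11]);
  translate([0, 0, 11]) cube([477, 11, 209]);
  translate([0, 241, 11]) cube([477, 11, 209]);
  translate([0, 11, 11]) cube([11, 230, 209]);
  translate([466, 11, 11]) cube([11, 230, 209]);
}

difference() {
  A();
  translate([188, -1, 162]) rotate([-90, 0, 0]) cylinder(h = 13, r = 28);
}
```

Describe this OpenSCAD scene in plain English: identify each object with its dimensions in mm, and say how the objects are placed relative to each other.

A is an open-topped rectangular box: outside dimensions 477×252×220 mm, with a uniform wall and base thickness of 11 mm. The base is a full 477×252 slab on the floor; four walls sit on top of the base. The front and back walls (the −y and +y sides) span the full width; the two side walls fit between them.

The open box has a circular hole of radius 28 mm through its front wall, centred at (x = 188, z = 162).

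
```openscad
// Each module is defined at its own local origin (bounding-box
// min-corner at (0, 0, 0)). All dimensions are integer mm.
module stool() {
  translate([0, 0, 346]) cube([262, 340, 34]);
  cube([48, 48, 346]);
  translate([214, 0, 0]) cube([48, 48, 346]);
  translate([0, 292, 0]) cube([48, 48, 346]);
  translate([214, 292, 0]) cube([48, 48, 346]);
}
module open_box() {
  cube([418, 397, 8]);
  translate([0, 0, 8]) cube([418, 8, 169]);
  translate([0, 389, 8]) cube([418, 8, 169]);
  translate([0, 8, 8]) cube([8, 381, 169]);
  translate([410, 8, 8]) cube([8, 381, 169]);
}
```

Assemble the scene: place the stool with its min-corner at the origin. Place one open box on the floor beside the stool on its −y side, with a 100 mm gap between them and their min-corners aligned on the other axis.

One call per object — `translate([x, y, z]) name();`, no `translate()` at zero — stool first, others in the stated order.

stool();
translate([0, -497, 0]) open_box();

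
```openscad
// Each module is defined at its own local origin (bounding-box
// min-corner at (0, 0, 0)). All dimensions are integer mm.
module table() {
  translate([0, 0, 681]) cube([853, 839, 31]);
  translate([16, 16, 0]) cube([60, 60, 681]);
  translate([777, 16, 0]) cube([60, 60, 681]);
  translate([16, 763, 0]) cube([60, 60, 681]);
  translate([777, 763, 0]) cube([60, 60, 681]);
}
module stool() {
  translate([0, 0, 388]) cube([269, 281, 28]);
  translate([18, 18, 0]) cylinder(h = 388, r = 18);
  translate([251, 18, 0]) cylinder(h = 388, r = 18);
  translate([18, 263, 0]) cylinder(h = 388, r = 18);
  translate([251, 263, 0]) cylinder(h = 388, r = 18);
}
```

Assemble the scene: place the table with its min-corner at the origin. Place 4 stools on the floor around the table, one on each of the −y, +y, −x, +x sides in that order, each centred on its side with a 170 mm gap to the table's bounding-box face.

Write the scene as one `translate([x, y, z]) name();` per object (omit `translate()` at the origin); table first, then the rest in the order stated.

table();
translate([292, -451, 0]) stool();
translate([292, 1009, 0]) stool();
translate([-439, 279, 0]) stool();
translate([1023, 279, 0]) stool();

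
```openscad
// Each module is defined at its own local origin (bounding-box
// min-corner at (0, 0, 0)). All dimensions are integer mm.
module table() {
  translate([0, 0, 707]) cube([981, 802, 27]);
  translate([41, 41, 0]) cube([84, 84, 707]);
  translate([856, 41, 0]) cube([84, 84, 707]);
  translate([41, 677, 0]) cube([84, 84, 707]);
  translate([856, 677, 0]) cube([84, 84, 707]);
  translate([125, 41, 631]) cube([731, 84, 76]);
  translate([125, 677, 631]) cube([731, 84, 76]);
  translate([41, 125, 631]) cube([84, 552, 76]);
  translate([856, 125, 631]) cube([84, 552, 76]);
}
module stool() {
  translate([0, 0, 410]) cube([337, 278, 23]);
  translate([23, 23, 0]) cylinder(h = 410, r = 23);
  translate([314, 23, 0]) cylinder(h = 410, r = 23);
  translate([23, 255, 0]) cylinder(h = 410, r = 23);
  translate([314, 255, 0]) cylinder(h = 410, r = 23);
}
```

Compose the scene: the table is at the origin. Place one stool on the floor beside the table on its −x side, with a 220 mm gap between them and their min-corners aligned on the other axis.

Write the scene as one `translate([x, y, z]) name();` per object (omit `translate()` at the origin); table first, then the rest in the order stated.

table();
translate([-557, 0, 0]) stool();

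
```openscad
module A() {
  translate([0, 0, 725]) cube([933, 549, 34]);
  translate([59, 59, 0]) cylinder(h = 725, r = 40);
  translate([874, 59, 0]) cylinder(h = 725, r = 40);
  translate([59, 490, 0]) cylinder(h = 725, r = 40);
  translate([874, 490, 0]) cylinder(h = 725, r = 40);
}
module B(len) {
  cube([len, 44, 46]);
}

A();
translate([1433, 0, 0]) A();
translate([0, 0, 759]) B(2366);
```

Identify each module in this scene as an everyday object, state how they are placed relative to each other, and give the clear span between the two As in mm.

A is a table. B is a beam. A beam spans the tops of two tables. The clear span between the two tables is 500 mm.

Second table starts at x = 1433; first ends at x = 933; clear span = 1433 − 933 = 500 mm.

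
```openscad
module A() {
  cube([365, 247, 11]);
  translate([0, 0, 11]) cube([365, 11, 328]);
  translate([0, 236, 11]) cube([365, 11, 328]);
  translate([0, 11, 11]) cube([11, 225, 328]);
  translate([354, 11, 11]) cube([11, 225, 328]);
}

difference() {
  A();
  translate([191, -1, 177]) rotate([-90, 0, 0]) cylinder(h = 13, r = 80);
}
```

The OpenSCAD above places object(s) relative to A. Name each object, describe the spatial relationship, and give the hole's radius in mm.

A is an open box. The open box has a circular hole through its front wall. The hole's radius is 80 mm.

The subtracted cylinder has r = 80 mm.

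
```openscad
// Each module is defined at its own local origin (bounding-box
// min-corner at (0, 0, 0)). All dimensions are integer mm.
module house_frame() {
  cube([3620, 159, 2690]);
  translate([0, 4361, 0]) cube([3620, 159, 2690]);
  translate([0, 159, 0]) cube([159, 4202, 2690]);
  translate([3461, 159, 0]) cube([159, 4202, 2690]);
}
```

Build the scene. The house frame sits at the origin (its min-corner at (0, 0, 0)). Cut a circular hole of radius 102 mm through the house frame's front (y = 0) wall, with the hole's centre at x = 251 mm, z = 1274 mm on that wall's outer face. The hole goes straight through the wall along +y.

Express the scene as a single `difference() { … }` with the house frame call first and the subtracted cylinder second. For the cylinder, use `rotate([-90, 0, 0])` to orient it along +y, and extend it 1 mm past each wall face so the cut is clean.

difference() {
  house_frame();
  translate([251, -1, 1274]) rotate([-90, 0, 0]) cylinder(h = 161, r = 102);
}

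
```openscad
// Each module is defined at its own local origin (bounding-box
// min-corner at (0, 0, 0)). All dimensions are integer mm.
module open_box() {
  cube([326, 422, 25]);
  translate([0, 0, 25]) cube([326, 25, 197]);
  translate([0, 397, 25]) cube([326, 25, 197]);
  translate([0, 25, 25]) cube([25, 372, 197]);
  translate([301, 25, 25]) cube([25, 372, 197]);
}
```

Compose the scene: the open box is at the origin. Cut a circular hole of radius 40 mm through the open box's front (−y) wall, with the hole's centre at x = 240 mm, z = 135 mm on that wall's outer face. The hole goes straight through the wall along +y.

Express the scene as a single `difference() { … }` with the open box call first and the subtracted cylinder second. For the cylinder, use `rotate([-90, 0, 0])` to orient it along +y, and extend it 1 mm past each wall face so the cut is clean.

difference() {
  open_box();
  translate([240, -1, 135]) rotate([-90, 0, 0]) cylinder(h = 27, r = 40);
}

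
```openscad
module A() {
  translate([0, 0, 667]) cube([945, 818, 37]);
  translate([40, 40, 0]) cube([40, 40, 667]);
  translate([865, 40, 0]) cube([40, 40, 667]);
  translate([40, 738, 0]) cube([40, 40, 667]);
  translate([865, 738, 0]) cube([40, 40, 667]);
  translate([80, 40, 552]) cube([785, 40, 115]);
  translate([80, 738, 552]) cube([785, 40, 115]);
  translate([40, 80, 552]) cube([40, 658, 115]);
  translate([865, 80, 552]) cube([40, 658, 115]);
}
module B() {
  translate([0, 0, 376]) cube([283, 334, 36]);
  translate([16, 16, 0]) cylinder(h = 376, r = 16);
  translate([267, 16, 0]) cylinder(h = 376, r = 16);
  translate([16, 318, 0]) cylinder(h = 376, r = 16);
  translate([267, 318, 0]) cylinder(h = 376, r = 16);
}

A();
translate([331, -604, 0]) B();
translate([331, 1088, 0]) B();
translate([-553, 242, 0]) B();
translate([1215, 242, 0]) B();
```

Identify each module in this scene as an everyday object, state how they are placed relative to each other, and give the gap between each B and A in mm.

Each stool's nearest face is 270 mm from the table's bounding box.

A is a table. B is a stool. Four stools sit around the table at the −y, +y, −x, +x sides. The gap between each stool and the table is 270 mm.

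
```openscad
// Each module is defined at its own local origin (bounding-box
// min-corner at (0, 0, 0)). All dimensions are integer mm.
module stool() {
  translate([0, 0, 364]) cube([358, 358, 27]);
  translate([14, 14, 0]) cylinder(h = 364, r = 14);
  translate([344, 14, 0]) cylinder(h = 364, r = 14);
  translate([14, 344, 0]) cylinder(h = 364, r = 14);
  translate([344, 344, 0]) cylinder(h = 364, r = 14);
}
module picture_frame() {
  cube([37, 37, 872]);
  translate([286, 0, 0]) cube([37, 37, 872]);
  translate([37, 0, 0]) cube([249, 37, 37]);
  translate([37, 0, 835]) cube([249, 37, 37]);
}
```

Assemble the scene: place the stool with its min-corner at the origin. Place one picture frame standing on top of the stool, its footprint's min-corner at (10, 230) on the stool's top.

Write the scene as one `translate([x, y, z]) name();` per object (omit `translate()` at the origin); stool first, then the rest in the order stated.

stool();
translate([10, 230, 391]) picture_frame();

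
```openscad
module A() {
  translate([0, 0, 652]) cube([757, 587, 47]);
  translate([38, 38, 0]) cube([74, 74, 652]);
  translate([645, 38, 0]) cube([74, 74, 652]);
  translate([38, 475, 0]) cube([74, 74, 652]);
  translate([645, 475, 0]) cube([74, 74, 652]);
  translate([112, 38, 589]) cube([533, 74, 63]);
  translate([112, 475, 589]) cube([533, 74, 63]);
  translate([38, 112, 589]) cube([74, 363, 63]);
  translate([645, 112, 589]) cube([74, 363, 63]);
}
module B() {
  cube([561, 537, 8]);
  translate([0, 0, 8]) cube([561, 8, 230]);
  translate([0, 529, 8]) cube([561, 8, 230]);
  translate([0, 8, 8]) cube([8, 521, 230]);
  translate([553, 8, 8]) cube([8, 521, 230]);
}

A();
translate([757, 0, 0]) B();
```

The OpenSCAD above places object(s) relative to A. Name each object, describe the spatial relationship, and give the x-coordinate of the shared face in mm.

The table's +x face and the open box's −x face are both at x = 757 mm.

A is a table. B is an open box. The open box is against the table's +x side, with their −y faces flush. The x-coordinate of the shared face is 757 mm.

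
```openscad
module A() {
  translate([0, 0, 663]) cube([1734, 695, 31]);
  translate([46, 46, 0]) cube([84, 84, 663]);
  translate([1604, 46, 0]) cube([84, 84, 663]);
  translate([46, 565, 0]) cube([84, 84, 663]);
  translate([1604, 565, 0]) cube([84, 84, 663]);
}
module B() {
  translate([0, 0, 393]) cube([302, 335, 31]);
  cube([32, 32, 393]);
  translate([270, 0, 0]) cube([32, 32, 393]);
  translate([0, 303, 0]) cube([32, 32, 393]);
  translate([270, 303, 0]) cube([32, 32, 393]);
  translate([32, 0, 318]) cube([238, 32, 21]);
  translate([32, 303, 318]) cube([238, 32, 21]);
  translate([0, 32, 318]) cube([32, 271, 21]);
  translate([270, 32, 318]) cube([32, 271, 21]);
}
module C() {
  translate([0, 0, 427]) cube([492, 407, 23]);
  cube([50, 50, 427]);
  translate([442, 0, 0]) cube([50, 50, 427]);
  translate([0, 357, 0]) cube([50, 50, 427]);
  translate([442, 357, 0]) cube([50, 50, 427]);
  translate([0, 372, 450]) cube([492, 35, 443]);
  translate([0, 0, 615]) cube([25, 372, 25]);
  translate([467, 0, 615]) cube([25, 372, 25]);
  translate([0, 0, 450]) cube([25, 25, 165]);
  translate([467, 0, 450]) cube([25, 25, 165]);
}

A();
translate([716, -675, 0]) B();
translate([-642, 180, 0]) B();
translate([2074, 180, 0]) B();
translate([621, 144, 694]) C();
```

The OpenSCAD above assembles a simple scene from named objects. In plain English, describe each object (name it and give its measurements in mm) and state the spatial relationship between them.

A is a table with a 1734×695 mm rectangular top, 31 mm thick, top surface at z = 694 mm, supported by four 84×84 mm square legs, each inset 46 mm from the nearest pair of top edges, running from the floor.

B is a simple wooden stool: a rectangular seat 302 mm (x) by 335 mm (y), 31 mm thick, top face at z = 424 mm, on four square legs, each 32×32 mm in cross-section. The legs rest on z = 0, each flush with a corner of the seat. Four stretchers, 32 mm wide and 21 mm tall, connect adjacent legs with their undersides at z = 318 mm, each running between the inner faces of the legs it joins and aligned with the legs' outer faces on the other axis.

C is a chair. The seat is a 492×407×23 mm slab with its top at z = 450 mm, on four 50×50 mm corner legs (flush with the seat edges, standing on z = 0). A flat backrest 35 mm thick, 443 mm tall, spans the full seat width and rises from the seat top along its +y edge, rear face flush with the rear of the seat. Two armrests of 25×25 mm section run along each side from the seat's front edge to the front of the backrest, top faces 190 mm above the seat top and outer faces flush with the seat's x-edges; a 25×25 mm post under the front of each armrest stands on the seat at the front corner.

Three stools sit around the table at the −y, −x, +x sides. The chair is on top of the table, centred.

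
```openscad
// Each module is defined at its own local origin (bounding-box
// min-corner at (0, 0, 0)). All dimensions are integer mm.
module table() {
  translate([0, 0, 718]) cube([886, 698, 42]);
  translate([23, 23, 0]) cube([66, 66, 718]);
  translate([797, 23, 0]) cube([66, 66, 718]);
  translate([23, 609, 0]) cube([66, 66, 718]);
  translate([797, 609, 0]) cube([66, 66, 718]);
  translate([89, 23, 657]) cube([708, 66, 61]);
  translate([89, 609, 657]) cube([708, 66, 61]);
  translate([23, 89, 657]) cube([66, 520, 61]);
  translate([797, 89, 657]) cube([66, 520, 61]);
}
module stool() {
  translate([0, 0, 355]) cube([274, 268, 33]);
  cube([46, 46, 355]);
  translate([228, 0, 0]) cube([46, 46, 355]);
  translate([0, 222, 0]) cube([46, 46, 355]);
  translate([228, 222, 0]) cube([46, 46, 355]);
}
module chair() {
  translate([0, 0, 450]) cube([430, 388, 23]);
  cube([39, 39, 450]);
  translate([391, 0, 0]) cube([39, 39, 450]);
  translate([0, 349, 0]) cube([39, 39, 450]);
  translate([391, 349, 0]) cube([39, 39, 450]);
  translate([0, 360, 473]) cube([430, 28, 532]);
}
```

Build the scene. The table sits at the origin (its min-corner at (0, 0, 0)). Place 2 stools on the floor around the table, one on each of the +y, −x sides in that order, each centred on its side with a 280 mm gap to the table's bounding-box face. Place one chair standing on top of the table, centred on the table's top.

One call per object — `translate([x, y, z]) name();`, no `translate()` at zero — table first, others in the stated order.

table();
translate([306, 978, 0]) stool();
translate([-554, 215, 0]) stool();
translate([228, 155, 760]) chair();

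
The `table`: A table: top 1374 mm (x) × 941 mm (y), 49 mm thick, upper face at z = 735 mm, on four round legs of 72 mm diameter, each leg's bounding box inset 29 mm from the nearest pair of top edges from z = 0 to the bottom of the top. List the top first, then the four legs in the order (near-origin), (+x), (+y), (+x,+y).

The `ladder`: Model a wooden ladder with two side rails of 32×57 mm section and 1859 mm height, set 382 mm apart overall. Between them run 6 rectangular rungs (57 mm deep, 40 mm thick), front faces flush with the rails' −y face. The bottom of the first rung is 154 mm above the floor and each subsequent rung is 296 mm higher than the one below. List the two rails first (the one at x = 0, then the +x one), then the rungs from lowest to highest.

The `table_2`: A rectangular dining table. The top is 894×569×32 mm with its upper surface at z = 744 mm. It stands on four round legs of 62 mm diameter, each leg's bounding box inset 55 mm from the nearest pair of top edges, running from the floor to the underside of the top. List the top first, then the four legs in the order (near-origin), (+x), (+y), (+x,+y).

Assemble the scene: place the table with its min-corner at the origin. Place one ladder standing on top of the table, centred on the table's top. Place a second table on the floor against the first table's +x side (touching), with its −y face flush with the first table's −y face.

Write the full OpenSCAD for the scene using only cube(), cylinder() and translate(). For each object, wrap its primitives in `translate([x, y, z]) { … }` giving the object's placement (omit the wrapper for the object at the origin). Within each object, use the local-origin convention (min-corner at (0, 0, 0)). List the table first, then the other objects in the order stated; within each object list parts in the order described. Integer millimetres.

translate([0, 0, 686]) cube([1374, 941, 49]);
translate([65, 65, 0]) cylinder(h = 686, r = 36);
translate([1309, 65, 0]) cylinder(h = 686, r = 36);
translate([65, 876, 0]) cylinder(h = 686, r = 36);
translate([1309, 876, 0]) cylinder(h = 686, r = 36);
translate([496, 442, 735]) {
  cube([32, 57, 1859]);
  translate([350, 0, 0]) cube([32, 57, 1859]);
  translate([32, 0, 154]) cube([318, 57, 40]);
  translate([32, 0, 450]) cube([318, 57, 40]);
  translate([32, 0, 746]) cube([318, 57, 40]);
  translate([32, 0, 1042]) cube([318, 57, 40]);
  translate([32, 0, 1338]) cube([318, 57, 40]);
  translate([32, 0, 1634]) cube([318, 57, 40]);
}
translate([1374, 0, 0]) {
  translate([0, 0, 712]) cube([894, 569, 32]);
  translate([86, 86, 0]) cylinder(h = 712, r = 31);
  translate([808, 86, 0]) cylinder(h = 712, r = 31);
  translate([86, 483, 0]) cylinder(h = 712, r = 31);
  translate([808, 483, 0]) cylinder(h = 712, r = 31);
}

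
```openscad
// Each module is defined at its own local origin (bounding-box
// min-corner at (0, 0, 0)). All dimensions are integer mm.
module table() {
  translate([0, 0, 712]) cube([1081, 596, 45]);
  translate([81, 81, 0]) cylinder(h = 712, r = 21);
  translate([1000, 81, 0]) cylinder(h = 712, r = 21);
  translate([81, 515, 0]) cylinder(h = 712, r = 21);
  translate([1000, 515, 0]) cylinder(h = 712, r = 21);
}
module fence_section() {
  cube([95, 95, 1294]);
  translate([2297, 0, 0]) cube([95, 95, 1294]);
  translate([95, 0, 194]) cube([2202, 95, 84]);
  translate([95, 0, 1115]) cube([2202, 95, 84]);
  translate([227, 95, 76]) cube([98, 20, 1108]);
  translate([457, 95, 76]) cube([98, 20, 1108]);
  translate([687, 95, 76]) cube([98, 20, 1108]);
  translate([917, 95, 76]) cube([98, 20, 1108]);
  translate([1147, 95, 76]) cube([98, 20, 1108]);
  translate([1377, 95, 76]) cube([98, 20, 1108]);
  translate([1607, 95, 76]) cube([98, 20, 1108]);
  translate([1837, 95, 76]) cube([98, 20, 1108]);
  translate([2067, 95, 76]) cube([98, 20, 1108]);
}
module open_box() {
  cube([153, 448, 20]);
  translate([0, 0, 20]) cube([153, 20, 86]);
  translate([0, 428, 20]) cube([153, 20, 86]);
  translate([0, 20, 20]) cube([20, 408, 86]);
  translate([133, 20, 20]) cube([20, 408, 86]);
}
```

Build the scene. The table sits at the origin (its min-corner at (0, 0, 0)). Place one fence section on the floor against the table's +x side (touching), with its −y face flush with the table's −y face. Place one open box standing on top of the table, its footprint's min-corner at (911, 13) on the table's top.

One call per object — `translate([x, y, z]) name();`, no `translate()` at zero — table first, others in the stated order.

table();
translate([1081, 0, 0]) fence_section();
translate([911, 13, 757]) open_box();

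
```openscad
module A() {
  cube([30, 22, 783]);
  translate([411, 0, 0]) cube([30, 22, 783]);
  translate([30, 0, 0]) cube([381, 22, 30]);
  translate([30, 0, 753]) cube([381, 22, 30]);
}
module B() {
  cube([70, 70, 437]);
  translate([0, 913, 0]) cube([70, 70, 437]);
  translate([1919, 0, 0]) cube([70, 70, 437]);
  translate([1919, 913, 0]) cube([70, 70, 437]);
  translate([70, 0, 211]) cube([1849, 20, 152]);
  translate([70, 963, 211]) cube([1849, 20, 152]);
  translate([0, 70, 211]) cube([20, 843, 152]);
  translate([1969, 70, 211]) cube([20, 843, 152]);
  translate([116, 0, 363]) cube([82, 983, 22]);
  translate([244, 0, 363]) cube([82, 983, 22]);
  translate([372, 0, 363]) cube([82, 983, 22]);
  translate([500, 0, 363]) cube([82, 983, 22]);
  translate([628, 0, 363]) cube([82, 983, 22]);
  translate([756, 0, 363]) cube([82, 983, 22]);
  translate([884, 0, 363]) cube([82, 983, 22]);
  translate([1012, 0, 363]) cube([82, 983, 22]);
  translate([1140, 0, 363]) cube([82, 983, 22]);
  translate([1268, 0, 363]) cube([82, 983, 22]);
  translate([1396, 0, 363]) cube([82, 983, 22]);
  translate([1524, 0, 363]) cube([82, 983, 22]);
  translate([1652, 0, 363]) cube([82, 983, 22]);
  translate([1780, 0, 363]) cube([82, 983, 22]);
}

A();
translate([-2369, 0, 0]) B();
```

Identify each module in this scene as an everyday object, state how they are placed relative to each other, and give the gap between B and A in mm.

The bed frame's nearest face is 380 mm from the picture frame's −x face.

A is a picture frame. B is a bed frame. The bed frame is on the floor beside the picture frame on its −x side. The gap between the bed frame and the picture frame is 380 mm.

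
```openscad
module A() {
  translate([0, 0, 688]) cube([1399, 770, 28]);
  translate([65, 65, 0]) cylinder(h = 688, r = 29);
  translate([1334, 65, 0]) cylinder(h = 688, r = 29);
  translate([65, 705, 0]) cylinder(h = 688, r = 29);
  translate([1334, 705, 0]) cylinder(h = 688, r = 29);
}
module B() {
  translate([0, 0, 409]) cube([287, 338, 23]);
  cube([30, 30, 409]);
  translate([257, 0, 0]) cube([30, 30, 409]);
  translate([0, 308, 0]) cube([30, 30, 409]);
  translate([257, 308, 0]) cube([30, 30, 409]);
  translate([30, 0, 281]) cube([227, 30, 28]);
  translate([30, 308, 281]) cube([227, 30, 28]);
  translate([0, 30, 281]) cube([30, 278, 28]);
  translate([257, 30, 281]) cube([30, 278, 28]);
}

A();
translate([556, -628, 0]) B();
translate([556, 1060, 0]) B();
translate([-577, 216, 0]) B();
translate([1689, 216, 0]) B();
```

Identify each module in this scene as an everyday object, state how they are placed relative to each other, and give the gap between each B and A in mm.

Each stool's nearest face is 290 mm from the table's bounding box.

A is a table. B is a stool. Four stools sit around the table at the −y, +y, −x, +x sides. The gap between each stool and the table is 290 mm.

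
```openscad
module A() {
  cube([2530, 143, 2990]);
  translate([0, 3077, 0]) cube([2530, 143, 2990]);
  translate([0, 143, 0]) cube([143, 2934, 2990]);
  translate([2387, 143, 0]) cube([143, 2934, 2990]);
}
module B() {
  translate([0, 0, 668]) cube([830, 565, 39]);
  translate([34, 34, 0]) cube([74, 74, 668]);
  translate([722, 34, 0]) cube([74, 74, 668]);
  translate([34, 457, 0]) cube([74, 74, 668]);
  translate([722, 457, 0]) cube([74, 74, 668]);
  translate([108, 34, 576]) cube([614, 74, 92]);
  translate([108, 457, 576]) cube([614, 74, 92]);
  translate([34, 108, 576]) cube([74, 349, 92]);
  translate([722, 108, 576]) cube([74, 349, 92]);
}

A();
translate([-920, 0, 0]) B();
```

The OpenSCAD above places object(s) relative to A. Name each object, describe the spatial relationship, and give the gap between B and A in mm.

The table's nearest face is 90 mm from the house frame's −x face.

A is a house frame. B is a table. The table is on the floor beside the house frame on its −x side. The gap between the table and the house frame is 90 mm.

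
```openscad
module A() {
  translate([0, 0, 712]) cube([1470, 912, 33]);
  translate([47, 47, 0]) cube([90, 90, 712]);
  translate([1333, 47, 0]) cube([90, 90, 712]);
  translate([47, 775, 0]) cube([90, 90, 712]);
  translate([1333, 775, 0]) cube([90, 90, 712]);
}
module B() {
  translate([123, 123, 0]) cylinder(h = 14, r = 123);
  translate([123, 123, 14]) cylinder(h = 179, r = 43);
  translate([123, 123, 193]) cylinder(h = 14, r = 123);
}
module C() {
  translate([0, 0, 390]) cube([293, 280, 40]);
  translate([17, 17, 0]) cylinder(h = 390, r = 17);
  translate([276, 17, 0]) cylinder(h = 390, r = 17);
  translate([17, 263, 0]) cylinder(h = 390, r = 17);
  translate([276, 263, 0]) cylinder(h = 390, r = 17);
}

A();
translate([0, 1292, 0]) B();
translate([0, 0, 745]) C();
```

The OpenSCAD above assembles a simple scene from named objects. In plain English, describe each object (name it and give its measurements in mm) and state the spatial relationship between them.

A is a rectangular dining table. The top is 1470×912×33 mm with its upper surface at z = 745 mm. It stands on four 90×90 mm square legs, each inset 47 mm from the nearest pair of top edges, running from the floor to the underside of the top.

B is a spool: two coaxial disc flanges of radius 123 mm and thickness 14 mm, joined by a core cylinder of radius 43 mm and height 179 mm. The lower flange rests on z = 0 and the three cylinders share a vertical axis.

C is a simple wooden stool: a rectangular seat 293 mm (x) by 280 mm (y), 40 mm thick, top face at z = 430 mm, on four round legs, each 34 mm in diameter. The legs rest on z = 0, each leg's axis is inset half a diameter from the nearest pair of seat edges (so the leg's bounding box is flush with the corner).

The spool is on the floor beside the table on its +y side. The stool is on top of the table.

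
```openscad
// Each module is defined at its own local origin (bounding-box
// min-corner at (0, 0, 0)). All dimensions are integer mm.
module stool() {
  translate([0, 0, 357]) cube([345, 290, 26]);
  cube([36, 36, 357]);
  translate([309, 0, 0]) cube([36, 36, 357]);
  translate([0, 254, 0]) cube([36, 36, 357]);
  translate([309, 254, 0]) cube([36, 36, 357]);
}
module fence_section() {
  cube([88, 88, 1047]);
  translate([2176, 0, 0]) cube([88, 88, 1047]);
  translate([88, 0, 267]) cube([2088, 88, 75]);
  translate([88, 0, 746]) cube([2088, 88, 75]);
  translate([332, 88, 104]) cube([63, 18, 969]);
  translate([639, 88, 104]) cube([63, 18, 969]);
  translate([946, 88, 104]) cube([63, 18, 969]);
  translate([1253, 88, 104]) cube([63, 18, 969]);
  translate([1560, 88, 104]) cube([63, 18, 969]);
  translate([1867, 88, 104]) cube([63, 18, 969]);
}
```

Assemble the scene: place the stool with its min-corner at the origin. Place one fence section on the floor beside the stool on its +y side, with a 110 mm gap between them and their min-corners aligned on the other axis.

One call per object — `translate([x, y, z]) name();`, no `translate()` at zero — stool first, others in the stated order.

stool();
translate([0, 400, 0]) fence_section();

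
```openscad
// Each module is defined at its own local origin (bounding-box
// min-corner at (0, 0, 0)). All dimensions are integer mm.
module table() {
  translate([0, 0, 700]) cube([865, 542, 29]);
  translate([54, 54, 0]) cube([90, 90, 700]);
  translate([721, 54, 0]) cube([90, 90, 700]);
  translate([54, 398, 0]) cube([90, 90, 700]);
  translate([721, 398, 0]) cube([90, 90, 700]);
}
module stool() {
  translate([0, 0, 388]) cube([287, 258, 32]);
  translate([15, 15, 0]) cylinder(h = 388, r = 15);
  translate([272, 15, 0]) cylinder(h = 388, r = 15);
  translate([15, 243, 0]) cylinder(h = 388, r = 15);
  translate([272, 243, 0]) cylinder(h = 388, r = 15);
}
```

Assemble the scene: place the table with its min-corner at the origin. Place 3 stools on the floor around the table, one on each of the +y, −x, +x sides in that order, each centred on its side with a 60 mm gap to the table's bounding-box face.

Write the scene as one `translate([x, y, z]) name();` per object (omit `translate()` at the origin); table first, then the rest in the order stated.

table();
translate([289, 602, 0]) stool();
translate([-347, 142, 0]) stool();
translate([925, 142, 0]) stool();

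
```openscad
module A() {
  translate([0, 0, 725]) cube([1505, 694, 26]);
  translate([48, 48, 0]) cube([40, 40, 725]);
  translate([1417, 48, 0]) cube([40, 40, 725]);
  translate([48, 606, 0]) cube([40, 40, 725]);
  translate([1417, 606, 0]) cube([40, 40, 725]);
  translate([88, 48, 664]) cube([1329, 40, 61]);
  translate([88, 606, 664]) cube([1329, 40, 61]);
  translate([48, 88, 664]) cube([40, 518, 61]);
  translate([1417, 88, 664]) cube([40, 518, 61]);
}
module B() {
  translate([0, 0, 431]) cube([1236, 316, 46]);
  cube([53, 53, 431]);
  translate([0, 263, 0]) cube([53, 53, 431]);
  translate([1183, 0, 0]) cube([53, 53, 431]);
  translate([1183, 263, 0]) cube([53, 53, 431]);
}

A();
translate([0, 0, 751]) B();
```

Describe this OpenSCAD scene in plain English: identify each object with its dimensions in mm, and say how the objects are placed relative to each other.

A is a table: top 1505 mm (x) × 694 mm (y), 26 mm thick, upper face at z = 751 mm, on four 40×40 mm square legs, each inset 48 mm from the nearest pair of top edges, running from z = 0 to the bottom of the top. Four apron rails, 40 mm thick and 61 mm tall, run between adjacent legs with their top edges flush with the underside of the top and their outer faces flush with the legs' outer faces.

B is a bench: a 1236×316 mm seat slab, 46 mm thick, top at z = 477 mm, on four 53×53 mm square legs flush with the seat corners and standing on z = 0.

The bench is on top of the table.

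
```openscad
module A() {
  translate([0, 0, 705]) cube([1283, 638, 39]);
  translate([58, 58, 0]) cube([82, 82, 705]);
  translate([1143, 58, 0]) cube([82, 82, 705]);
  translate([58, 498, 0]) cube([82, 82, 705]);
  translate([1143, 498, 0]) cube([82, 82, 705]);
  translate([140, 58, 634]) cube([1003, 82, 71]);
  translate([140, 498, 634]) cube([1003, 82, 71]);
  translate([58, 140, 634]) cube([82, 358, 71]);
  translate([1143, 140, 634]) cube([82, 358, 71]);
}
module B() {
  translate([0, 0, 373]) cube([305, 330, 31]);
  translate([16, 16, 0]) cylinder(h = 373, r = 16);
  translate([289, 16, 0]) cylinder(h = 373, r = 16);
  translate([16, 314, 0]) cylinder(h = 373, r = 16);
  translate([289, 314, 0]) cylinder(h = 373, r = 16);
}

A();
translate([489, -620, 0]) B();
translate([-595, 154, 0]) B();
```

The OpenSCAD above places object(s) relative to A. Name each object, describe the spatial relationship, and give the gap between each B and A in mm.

Each stool's nearest face is 290 mm from the table's bounding box.

A is a table. B is a stool. Two stools sit around the table at the −y, −x sides. The gap between each stool and the table is 290 mm.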